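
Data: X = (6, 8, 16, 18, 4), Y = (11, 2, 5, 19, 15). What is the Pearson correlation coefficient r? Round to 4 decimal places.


r = sum((xi-xbar)(yi-ybar)) / sqrt(sum((xi-xbar)^2) * sum((yi-ybar)^2))
n = 5, xbar = 52/5 = 10.4, ybar = 52/5 = 10.4
Sxy = sum((xi-xbar)(yi-ybar)) = 23.2
Sxx = sum((xi-xbar)^2) = 155.2
Syy = sum((yi-ybar)^2) = 195.2
sqrt(Sxx*Syy) ≈ 174.054704
r = Sxy / sqrt(Sxx*Syy) = 23.2 / 174.054704 ≈ 0.133291

0.1333


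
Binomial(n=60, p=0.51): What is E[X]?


E[X] = n*p = 60 * 0.51 = 30.6

30.6


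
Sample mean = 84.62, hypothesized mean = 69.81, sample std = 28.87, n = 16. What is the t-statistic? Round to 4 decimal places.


t = (xbar - mu0) / (s/sqrt(n))
xbar - mu0 = 84.62 - 69.81 = 14.81
sqrt(16) = 4
s/sqrt(n) = 28.87 / 4 = 7.2175
t = 14.81 / 7.2175 = 5924/2887 ≈ 2.051957

2.0520


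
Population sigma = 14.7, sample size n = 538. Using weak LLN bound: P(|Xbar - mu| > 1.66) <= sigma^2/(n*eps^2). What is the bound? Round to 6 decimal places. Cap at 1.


bound = min(1, sigma^2/(n*eps^2))
sigma^2 = 14.7^2 = 216.09
n*eps^2 = 538 * 1.66^2 = 538 * 2.7556 = 1482.5128
sigma^2/(n*eps^2) = 216.09 / 1482.5128 ≈ 0.14575928

0.145759


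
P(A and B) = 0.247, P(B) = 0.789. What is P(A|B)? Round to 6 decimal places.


P(A|B) = P(A and B) / P(B) = 0.247 / 0.789 = 247/789 ≈ 0.31305450

0.313054


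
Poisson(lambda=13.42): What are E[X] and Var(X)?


E[X] = Var(X) = lambda = 13.42

13.42, 13.42


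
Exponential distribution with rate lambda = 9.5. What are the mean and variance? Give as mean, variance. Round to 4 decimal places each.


mean = 1/lam, var = 1/lam^2
mean = 1 / 9.5 = 2/19 ≈ 0.105263
lam^2 = 9.5^2 = 90.25
var = 1 / 90.25 = 4/361 ≈ 0.011080

0.1053, 0.0111


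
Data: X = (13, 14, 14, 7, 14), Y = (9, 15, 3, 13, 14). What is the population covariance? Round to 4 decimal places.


Cov = (1/n)*sum((xi-xbar)(yi-ybar))
n = 5, xbar = 62/5 = 12.4, ybar = 54/5 = 10.8
sum((xi-xbar)(yi-ybar)) = -13.6
Cov = -13.6 / 5 = -2.72

-2.7200


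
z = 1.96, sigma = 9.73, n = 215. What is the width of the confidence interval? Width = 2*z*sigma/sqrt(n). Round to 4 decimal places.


width = 2*z*sigma/sqrt(n)
2*z*sigma = 2 * 1.96 * 9.73 = 38.1416
sqrt(215) ≈ 14.662878
width = 38.1416 / 14.662878 ≈ 2.601236

2.6012


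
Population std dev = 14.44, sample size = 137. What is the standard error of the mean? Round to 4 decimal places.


SE = sigma / sqrt(n)
sqrt(137) ≈ 11.704700
SE = 14.44 / 11.704700 ≈ 1.233692

1.2337


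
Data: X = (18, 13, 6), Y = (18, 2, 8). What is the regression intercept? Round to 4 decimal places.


a = ybar - b*xbar, where b = sum((xi-xbar)(yi-ybar)) / sum((xi-xbar)^2)
n = 3, xbar = 37/3 ≈ 12.333333, ybar = 28/3 ≈ 9.333333
Sxy = sum((xi-xbar)(yi-ybar)) = 158/3 ≈ 52.666667
Sxx = sum((xi-xbar)^2) = 218/3 ≈ 72.666667
b = Sxy / Sxx = 79/109 ≈ 0.724771
a = 9.333333 - 0.724771 * 12.333333 = 43/109 ≈ 0.394495

0.3945


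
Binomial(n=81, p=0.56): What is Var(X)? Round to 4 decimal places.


Var = n*p*(1-p) = 81 * 0.56 * 0.44 = 19.9584

19.9584


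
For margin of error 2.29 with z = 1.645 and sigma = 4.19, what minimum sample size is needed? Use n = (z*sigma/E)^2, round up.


z*sigma/E = 1.645 * 4.19 / 2.29 ≈ 3.009847
(z*sigma/E)^2 ≈ 9.059180
round up: n = 10

10


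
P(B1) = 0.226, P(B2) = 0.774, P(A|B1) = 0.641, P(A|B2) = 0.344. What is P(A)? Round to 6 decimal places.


P(A) = P(A|B1)*P(B1) + P(A|B2)*P(B2)
P(A|B1)*P(B1) = 0.641 * 0.226 = 0.144866
P(A|B2)*P(B2) = 0.344 * 0.774 = 0.266256
P(A) = 0.144866 + 0.266256 = 0.411122

0.411122


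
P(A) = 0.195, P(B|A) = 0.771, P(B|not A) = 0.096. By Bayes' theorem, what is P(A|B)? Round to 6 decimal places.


P(A|B) = P(B|A)*P(A) / P(B), P(B) = P(B|A)*P(A) + P(B|not A)*P(not A)
P(B|A)*P(A) = 0.771 * 0.195 = 0.150345
P(B|not A)*P(not A) = 0.096 * 0.805 = 0.07728
P(B) = 0.150345 + 0.07728 = 0.227625
P(A|B) = 0.150345 / 0.227625 ≈ 0.66049423

0.660494


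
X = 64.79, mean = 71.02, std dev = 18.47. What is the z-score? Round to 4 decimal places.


z = (X - mu) / sigma
X - mu = 64.79 - 71.02 = -6.23
z = -6.23 / 18.47 = -623/1847 ≈ -0.337304

-0.3373


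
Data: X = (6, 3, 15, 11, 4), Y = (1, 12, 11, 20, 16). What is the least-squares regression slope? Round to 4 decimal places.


b = sum((xi-xbar)(yi-ybar)) / sum((xi-xbar)^2)
n = 5, xbar = 39/5 = 7.8, ybar = 60/5 = 12
Sxy = sum((xi-xbar)(yi-ybar)) = 23
Sxx = sum((xi-xbar)^2) = 102.8
b = Sxy / Sxx = 115/514 ≈ 0.223735

0.2237


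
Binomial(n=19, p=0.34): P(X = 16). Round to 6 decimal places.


P = C(n,k) * p^k * (1-p)^(n-k)
C(19,16) = 969
p^k = 0.34^16 ≈ 0.00000003189060
(1-p)^(n-k) = 0.66^3 = 0.287496
P = 969 * 0.00000003189060 * 0.287496 ≈ 0.000009

0.000009


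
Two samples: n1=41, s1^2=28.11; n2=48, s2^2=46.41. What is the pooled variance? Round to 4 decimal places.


sp^2 = ((n1-1)*s1^2 + (n2-1)*s2^2)/(n1+n2-2)
(n1-1)*s1^2 = 40 * 28.11 = 1124.4
(n2-1)*s2^2 = 47 * 46.41 = 2181.27
numerator = 1124.4 + 2181.27 = 3305.67
n1+n2-2 = 87
sp^2 = 3305.67 / 87 = 110189/2900 ≈ 37.996207

37.9962


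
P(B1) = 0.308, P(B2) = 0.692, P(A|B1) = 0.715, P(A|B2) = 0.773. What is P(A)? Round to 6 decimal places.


P(A) = P(A|B1)*P(B1) + P(A|B2)*P(B2)
P(A|B1)*P(B1) = 0.715 * 0.308 = 0.22022
P(A|B2)*P(B2) = 0.773 * 0.692 = 0.534916
P(A) = 0.22022 + 0.534916 = 0.755136

0.755136


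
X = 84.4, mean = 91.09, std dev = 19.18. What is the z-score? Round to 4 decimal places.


z = (X - mu) / sigma
X - mu = 84.4 - 91.09 = -6.69
z = -6.69 / 19.18 = -669/1918 ≈ -0.348801

-0.3488


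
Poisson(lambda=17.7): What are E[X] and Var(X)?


E[X] = Var(X) = lambda = 17.7

17.7, 17.7


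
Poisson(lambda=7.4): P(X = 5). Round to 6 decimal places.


P = e^(-lam) * lam^k / k!
e^(-7.4) ≈ 0.0006112528
lam^k = 7.4^5 = 22190.06624
k! = 5! = 120
P = 0.0006112528 * 22190.06624 / 120 ≈ 0.113031

0.113031


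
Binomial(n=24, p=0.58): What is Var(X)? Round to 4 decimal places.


Var = n*p*(1-p) = 24 * 0.58 * 0.42 = 5.8464

5.8464


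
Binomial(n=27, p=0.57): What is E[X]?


E[X] = n*p = 27 * 0.57 = 15.39

15.39


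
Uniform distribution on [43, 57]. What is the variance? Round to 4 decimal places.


Var = (b-a)^2 / 12
(b-a)^2 = (57 - 43)^2 = 196
Var = 196/12 ≈ 16.333333

16.3333


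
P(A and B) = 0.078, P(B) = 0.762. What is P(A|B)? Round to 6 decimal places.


P(A|B) = P(A and B) / P(B) = 0.078 / 0.762 = 13/127 ≈ 0.10236220

0.102362


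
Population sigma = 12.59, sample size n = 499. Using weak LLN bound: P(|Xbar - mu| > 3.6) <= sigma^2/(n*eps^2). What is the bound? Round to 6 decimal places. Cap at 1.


bound = min(1, sigma^2/(n*eps^2))
sigma^2 = 12.59^2 = 158.5081
n*eps^2 = 499 * 3.6^2 = 499 * 12.96 = 6467.04
sigma^2/(n*eps^2) = 158.5081 / 6467.04 ≈ 0.02451015

0.024510


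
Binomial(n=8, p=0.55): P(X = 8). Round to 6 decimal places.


P = C(n,k) * p^k * (1-p)^(n-k)
C(8,8) = 1
p^k = 0.55^8 ≈ 0.008373394
(1-p)^(n-k) = 0.45^0 = 1
P = 1 * 0.008373394 * 1 ≈ 0.008373

0.008373


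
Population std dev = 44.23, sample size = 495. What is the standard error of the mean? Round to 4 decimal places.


SE = sigma / sqrt(n)
sqrt(495) ≈ 22.248595
SE = 44.23 / 22.248595 ≈ 1.987991

1.9880


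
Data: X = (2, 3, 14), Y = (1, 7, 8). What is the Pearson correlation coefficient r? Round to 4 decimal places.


r = sum((xi-xbar)(yi-ybar)) / sqrt(sum((xi-xbar)^2) * sum((yi-ybar)^2))
n = 3, xbar = 19/3 ≈ 6.333333, ybar = 16/3 ≈ 5.333333
Sxy = sum((xi-xbar)(yi-ybar)) = 101/3 ≈ 33.666667
Sxx = sum((xi-xbar)^2) = 266/3 ≈ 88.666667
Syy = sum((yi-ybar)^2) = 86/3 ≈ 28.666667
sqrt(Sxx*Syy) ≈ 50.416047
r = Sxy / sqrt(Sxx*Syy) = 33.666667 / 50.416047 ≈ 0.667777

0.6678


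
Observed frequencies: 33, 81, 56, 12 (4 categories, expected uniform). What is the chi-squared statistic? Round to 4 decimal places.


chi2 = sum((O-E)^2/E), E = total/4
total = 182, E = 182/4 = 45.5
(33 - 45.5)^2 / 45.5 = 156.25 / 45.5 = 625/182 ≈ 3.434066
(81 - 45.5)^2 / 45.5 = 1260.25 / 45.5 = 5041/182 ≈ 27.697802
(56 - 45.5)^2 / 45.5 = 110.25 / 45.5 = 63/26 ≈ 2.423077
(12 - 45.5)^2 / 45.5 = 1122.25 / 45.5 = 4489/182 ≈ 24.664835
chi2 = 5298/91 ≈ 58.219780

58.2198


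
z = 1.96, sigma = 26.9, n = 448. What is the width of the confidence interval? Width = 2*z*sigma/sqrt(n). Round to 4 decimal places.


width = 2*z*sigma/sqrt(n)
2*z*sigma = 2 * 1.96 * 26.9 = 105.448
sqrt(448) ≈ 21.166010
width = 105.448 / 21.166010 ≈ 4.981950

4.9819


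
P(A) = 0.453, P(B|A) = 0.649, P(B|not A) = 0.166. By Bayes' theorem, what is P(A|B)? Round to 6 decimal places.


P(A|B) = P(B|A)*P(A) / P(B), P(B) = P(B|A)*P(A) + P(B|not A)*P(not A)
P(B|A)*P(A) = 0.649 * 0.453 = 0.293997
P(B|not A)*P(not A) = 0.166 * 0.547 = 0.090802
P(B) = 0.293997 + 0.090802 = 0.384799
P(A|B) = 0.293997 / 0.384799 ≈ 0.76402745

0.764027


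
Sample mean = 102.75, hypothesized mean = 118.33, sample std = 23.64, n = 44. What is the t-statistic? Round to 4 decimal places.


t = (xbar - mu0) / (s/sqrt(n))
xbar - mu0 = 102.75 - 118.33 = -15.58
sqrt(44) ≈ 6.63324958
s/sqrt(n) = 23.64 / 6.63324958 ≈ 3.56386409
t = -15.58 / 3.56386409 ≈ -4.371659

-4.3717


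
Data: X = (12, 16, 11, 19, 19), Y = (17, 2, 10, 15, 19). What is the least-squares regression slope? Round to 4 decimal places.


b = sum((xi-xbar)(yi-ybar)) / sum((xi-xbar)^2)
n = 5, xbar = 77/5 = 15.4, ybar = 63/5 = 12.6
Sxy = sum((xi-xbar)(yi-ybar)) = 21.8
Sxx = sum((xi-xbar)^2) = 57.2
b = Sxy / Sxx = 109/286 ≈ 0.381119

0.3811


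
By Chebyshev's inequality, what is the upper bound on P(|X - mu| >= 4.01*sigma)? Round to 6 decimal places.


P <= 1/k^2
k^2 = 4.01^2 = 16.0801
1/k^2 = 1 / 16.0801 ≈ 0.06218867

0.062189


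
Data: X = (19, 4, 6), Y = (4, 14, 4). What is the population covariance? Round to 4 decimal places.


Cov = (1/n)*sum((xi-xbar)(yi-ybar))
n = 3, xbar = 29/3 ≈ 9.666667, ybar = 22/3 ≈ 7.333333
sum((xi-xbar)(yi-ybar)) = -170/3 ≈ -56.666667
Cov = -56.666667 / 3 = -170/9 ≈ -18.888889

-18.8889


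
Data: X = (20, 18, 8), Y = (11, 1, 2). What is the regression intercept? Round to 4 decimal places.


a = ybar - b*xbar, where b = sum((xi-xbar)(yi-ybar)) / sum((xi-xbar)^2)
n = 3, xbar = 46/3 ≈ 15.333333, ybar = 14/3 ≈ 4.666667
Sxy = sum((xi-xbar)(yi-ybar)) = 118/3 ≈ 39.333333
Sxx = sum((xi-xbar)^2) = 248/3 ≈ 82.666667
b = Sxy / Sxx = 59/124 ≈ 0.475806
a = 4.666667 - 0.475806 * 15.333333 = -163/62 ≈ -2.629032

-2.6290


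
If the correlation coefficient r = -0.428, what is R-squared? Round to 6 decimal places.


R^2 = r^2 = (-0.428)^2 = 0.183184

0.183184


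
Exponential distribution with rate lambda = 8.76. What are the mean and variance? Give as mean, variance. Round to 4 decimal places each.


mean = 1/lam, var = 1/lam^2
mean = 1 / 8.76 = 25/219 ≈ 0.114155
lam^2 = 8.76^2 = 76.7376
var = 1 / 76.7376 ≈ 0.013031

0.1142, 0.0130


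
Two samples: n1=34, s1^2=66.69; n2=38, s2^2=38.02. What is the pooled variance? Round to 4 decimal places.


sp^2 = ((n1-1)*s1^2 + (n2-1)*s2^2)/(n1+n2-2)
(n1-1)*s1^2 = 33 * 66.69 = 2200.77
(n2-1)*s2^2 = 37 * 38.02 = 1406.74
numerator = 2200.77 + 1406.74 = 3607.51
n1+n2-2 = 70
sp^2 = 3607.51 / 70 = 360751/7000 ≈ 51.535857

51.5359


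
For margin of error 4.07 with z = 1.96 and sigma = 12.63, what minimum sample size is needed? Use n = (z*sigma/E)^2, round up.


z*sigma/E = 1.96 * 12.63 / 4.07 ≈ 6.082260
(z*sigma/E)^2 ≈ 36.993892
round up: n = 37

37


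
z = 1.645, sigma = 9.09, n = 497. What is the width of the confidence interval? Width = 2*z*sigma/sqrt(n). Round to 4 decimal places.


width = 2*z*sigma/sqrt(n)
2*z*sigma = 2 * 1.645 * 9.09 = 29.9061
sqrt(497) ≈ 22.293497
width = 29.9061 / 22.293497 ≈ 1.341472

1.3415


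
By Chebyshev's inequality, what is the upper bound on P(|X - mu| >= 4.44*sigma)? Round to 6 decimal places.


P <= 1/k^2
k^2 = 4.44^2 = 19.7136
1/k^2 = 1 / 19.7136 ≈ 0.05072640

0.050726


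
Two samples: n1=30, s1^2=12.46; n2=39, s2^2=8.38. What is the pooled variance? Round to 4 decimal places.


sp^2 = ((n1-1)*s1^2 + (n2-1)*s2^2)/(n1+n2-2)
(n1-1)*s1^2 = 29 * 12.46 = 361.34
(n2-1)*s2^2 = 38 * 8.38 = 318.44
numerator = 361.34 + 318.44 = 679.78
n1+n2-2 = 67
sp^2 = 679.78 / 67 = 33989/3350 ≈ 10.145970

10.1460


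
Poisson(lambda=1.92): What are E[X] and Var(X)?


E[X] = Var(X) = lambda = 1.92

1.92, 1.92


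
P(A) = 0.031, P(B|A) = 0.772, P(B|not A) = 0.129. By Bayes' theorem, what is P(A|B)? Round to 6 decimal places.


P(A|B) = P(B|A)*P(A) / P(B), P(B) = P(B|A)*P(A) + P(B|not A)*P(not A)
P(B|A)*P(A) = 0.772 * 0.031 = 0.023932
P(B|not A)*P(not A) = 0.129 * 0.969 = 0.125001
P(B) = 0.023932 + 0.125001 = 0.148933
P(A|B) = 0.023932 / 0.148933 ≈ 0.16068971

0.160690


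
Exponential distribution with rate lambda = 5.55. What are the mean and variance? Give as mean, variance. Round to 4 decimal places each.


mean = 1/lam, var = 1/lam^2
mean = 1 / 5.55 = 20/111 ≈ 0.180180
lam^2 = 5.55^2 = 30.8025
var = 1 / 30.8025 ≈ 0.032465

0.1802, 0.0325


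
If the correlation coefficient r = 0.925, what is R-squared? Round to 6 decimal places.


R^2 = r^2 = (0.925)^2 = 0.855625

0.855625


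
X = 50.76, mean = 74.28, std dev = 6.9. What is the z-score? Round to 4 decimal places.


z = (X - mu) / sigma
X - mu = 50.76 - 74.28 = -23.52
z = -23.52 / 6.9 = -392/115 ≈ -3.408696

-3.4087


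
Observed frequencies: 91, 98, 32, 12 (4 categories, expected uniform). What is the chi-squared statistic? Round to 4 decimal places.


chi2 = sum((O-E)^2/E), E = total/4
total = 233, E = 233/4 = 58.25
(91 - 58.25)^2 / 58.25 = 1072.5625 / 58.25 = 17161/932 ≈ 18.413090
(98 - 58.25)^2 / 58.25 = 1580.0625 / 58.25 = 25281/932 ≈ 27.125536
(32 - 58.25)^2 / 58.25 = 689.0625 / 58.25 = 11025/932 ≈ 11.829399
(12 - 58.25)^2 / 58.25 = 2139.0625 / 58.25 = 34225/932 ≈ 36.722103
chi2 = 21923/233 ≈ 94.090129

94.0901


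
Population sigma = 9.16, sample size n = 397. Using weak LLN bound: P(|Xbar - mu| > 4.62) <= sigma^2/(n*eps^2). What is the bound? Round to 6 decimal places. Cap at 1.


bound = min(1, sigma^2/(n*eps^2))
sigma^2 = 9.16^2 = 83.9056
n*eps^2 = 397 * 4.62^2 = 397 * 21.3444 = 8473.7268
sigma^2/(n*eps^2) = 83.9056 / 8473.7268 ≈ 0.00990185

0.009902


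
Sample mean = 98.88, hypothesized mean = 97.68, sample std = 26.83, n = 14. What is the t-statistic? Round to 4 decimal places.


t = (xbar - mu0) / (s/sqrt(n))
xbar - mu0 = 98.88 - 97.68 = 1.2
sqrt(14) ≈ 3.74165739
s/sqrt(n) = 26.83 / 3.74165739 ≈ 7.17061912
t = 1.2 / 7.17061912 ≈ 0.167350

0.1673


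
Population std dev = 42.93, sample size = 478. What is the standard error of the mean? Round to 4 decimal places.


SE = sigma / sqrt(n)
sqrt(478) ≈ 21.863211
SE = 42.93 / 21.863211 ≈ 1.963572

1.9636


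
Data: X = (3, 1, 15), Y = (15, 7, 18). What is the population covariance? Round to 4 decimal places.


Cov = (1/n)*sum((xi-xbar)(yi-ybar))
n = 3, xbar = 19/3 ≈ 6.333333, ybar = 40/3 ≈ 13.333333
sum((xi-xbar)(yi-ybar)) = 206/3 ≈ 68.666667
Cov = 68.666667 / 3 = 206/9 ≈ 22.888889

22.8889


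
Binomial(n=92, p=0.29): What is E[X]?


E[X] = n*p = 92 * 0.29 = 26.68

26.68


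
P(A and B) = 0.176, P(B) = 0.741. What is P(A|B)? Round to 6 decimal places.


P(A|B) = P(A and B) / P(B) = 0.176 / 0.741 = 176/741 ≈ 0.23751687

0.237517


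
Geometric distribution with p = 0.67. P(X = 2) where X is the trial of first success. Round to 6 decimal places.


P = (1-p)^(k-1) * p
(1-p)^(k-1) = 0.33^1 = 0.33
P = 0.33 * 0.67 = 0.2211

0.221100


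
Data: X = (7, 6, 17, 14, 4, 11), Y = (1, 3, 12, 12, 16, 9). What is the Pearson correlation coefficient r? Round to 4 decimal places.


r = sum((xi-xbar)(yi-ybar)) / sqrt(sum((xi-xbar)^2) * sum((yi-ybar)^2))
n = 6, xbar = 59/6 ≈ 9.833333, ybar = 53/6 ≈ 8.833333
Sxy = sum((xi-xbar)(yi-ybar)) = 233/6 ≈ 38.833333
Sxx = sum((xi-xbar)^2) = 761/6 ≈ 126.833333
Syy = sum((yi-ybar)^2) = 1001/6 ≈ 166.833333
sqrt(Sxx*Syy) ≈ 145.464868
r = Sxy / sqrt(Sxx*Syy) = 38.833333 / 145.464868 ≈ 0.266960

0.2670


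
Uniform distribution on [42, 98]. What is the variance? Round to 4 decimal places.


Var = (b-a)^2 / 12
(b-a)^2 = (98 - 42)^2 = 3136
Var = 3136/12 ≈ 261.333333

261.3333


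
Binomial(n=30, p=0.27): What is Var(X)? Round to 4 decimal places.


Var = n*p*(1-p) = 30 * 0.27 * 0.73 = 5.913

5.9130


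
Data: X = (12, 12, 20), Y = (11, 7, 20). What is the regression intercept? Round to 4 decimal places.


a = ybar - b*xbar, where b = sum((xi-xbar)(yi-ybar)) / sum((xi-xbar)^2)
n = 3, xbar = 44/3 ≈ 14.666667, ybar = 38/3 ≈ 12.666667
Sxy = sum((xi-xbar)(yi-ybar)) = 176/3 ≈ 58.666667
Sxx = sum((xi-xbar)^2) = 128/3 ≈ 42.666667
b = Sxy / Sxx = 1.375
a = 12.666667 - 1.375 * 14.666667 = -7.5

-7.5000


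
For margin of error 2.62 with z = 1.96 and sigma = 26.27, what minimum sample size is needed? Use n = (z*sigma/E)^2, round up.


z*sigma/E = 1.96 * 26.27 / 2.62 = 128723/6550 ≈ 19.652366
(z*sigma/E)^2 ≈ 386.215506
round up: n = 387

387


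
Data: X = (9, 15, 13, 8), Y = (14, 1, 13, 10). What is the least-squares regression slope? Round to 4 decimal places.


b = sum((xi-xbar)(yi-ybar)) / sum((xi-xbar)^2)
n = 4, xbar = 45/4 = 11.25, ybar = 38/4 = 9.5
Sxy = sum((xi-xbar)(yi-ybar)) = -37.5
Sxx = sum((xi-xbar)^2) = 32.75
b = Sxy / Sxx = -150/131 ≈ -1.145038

-1.1450


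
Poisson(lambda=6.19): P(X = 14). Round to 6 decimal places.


P = e^(-lam) * lam^k / k!
e^(-6.19) ≈ 0.002049827
lam^k = 6.19^14 ≈ 121246465248.705909
k! = 14! = 87178291200
P = 0.002049827 * 121246465248.705909 / 87178291200 ≈ 0.002851

0.002851


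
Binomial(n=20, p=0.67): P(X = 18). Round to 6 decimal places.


P = C(n,k) * p^k * (1-p)^(n-k)
C(20,18) = 190
p^k = 0.67^18 ≈ 0.0007401955
(1-p)^(n-k) = 0.33^2 = 0.1089
P = 190 * 0.0007401955 * 0.1089 ≈ 0.015315

0.015315


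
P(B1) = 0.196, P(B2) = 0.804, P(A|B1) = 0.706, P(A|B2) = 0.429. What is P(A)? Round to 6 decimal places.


P(A) = P(A|B1)*P(B1) + P(A|B2)*P(B2)
P(A|B1)*P(B1) = 0.706 * 0.196 = 0.138376
P(A|B2)*P(B2) = 0.429 * 0.804 = 0.344916
P(A) = 0.138376 + 0.344916 = 0.483292

0.483292


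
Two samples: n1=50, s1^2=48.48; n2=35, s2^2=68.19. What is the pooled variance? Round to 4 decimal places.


sp^2 = ((n1-1)*s1^2 + (n2-1)*s2^2)/(n1+n2-2)
(n1-1)*s1^2 = 49 * 48.48 = 2375.52
(n2-1)*s2^2 = 34 * 68.19 = 2318.46
numerator = 2375.52 + 2318.46 = 4693.98
n1+n2-2 = 83
sp^2 = 4693.98 / 83 = 234699/4150 ≈ 56.553976

56.5540


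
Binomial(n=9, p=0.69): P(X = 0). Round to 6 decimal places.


P = C(n,k) * p^k * (1-p)^(n-k)
C(9,0) = 1
p^k = 0.69^0 = 1
(1-p)^(n-k) = 0.31^9 ≈ 0.00002643962
P = 1 * 1 * 0.00002643962 ≈ 0.000026

0.000026


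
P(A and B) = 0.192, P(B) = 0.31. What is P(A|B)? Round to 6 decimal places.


P(A|B) = P(A and B) / P(B) = 0.192 / 0.31 = 96/155 ≈ 0.61935484

0.619355


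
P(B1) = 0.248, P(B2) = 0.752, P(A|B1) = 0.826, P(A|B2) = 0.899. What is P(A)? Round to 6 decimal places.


P(A) = P(A|B1)*P(B1) + P(A|B2)*P(B2)
P(A|B1)*P(B1) = 0.826 * 0.248 = 0.204848
P(A|B2)*P(B2) = 0.899 * 0.752 = 0.676048
P(A) = 0.204848 + 0.676048 = 0.880896

0.880896


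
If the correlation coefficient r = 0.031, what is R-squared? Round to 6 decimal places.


R^2 = r^2 = (0.031)^2 = 0.000961

0.000961


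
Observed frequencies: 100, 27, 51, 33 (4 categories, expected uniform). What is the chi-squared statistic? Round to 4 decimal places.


chi2 = sum((O-E)^2/E), E = total/4
total = 211, E = 211/4 = 52.75
(100 - 52.75)^2 / 52.75 = 2232.5625 / 52.75 = 35721/844 ≈ 42.323460
(27 - 52.75)^2 / 52.75 = 663.0625 / 52.75 = 10609/844 ≈ 12.569905
(51 - 52.75)^2 / 52.75 = 3.0625 / 52.75 = 49/844 ≈ 0.058057
(33 - 52.75)^2 / 52.75 = 390.0625 / 52.75 = 6241/844 ≈ 7.394550
chi2 = 13155/211 ≈ 62.345972

62.3460


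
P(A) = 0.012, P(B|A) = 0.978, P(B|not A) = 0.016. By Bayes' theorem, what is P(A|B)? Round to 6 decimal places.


P(A|B) = P(B|A)*P(A) / P(B), P(B) = P(B|A)*P(A) + P(B|not A)*P(not A)
P(B|A)*P(A) = 0.978 * 0.012 = 0.011736
P(B|not A)*P(not A) = 0.016 * 0.988 = 0.015808
P(B) = 0.011736 + 0.015808 = 0.027544
P(A|B) = 0.011736 / 0.027544 = 1467/3443 ≈ 0.42608191

0.426082


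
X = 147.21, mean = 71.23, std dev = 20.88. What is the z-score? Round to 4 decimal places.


z = (X - mu) / sigma
X - mu = 147.21 - 71.23 = 75.98
z = 75.98 / 20.88 = 131/36 ≈ 3.638889

3.6389


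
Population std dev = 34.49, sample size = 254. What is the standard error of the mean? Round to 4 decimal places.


SE = sigma / sqrt(n)
sqrt(254) ≈ 15.937377
SE = 34.49 / 15.937377 ≈ 2.164095

2.1641


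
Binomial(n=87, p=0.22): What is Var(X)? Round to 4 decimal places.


Var = n*p*(1-p) = 87 * 0.22 * 0.78 = 14.9292

14.9292


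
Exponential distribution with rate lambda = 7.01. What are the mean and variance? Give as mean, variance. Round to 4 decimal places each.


mean = 1/lam, var = 1/lam^2
mean = 1 / 7.01 = 100/701 ≈ 0.142653
lam^2 = 7.01^2 = 49.1401
var = 1 / 49.1401 ≈ 0.020350

0.1427, 0.0203


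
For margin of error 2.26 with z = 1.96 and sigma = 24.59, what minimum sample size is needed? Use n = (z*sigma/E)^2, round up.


z*sigma/E = 1.96 * 24.59 / 2.26 = 120491/5650 ≈ 21.325841
(z*sigma/E)^2 ≈ 454.791482
round up: n = 455

455


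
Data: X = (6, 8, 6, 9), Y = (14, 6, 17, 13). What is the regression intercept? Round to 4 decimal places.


a = ybar - b*xbar, where b = sum((xi-xbar)(yi-ybar)) / sum((xi-xbar)^2)
n = 4, xbar = 29/4 = 7.25, ybar = 50/4 = 12.5
Sxy = sum((xi-xbar)(yi-ybar)) = -11.5
Sxx = sum((xi-xbar)^2) = 6.75
b = Sxy / Sxx = -46/27 ≈ -1.703704
a = 12.5 - (-1.703704) * 7.25 = 671/27 ≈ 24.851852

24.8519


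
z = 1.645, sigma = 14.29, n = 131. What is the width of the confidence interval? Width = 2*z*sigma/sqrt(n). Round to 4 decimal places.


width = 2*z*sigma/sqrt(n)
2*z*sigma = 2 * 1.645 * 14.29 = 47.0141
sqrt(131) ≈ 11.445523
width = 47.0141 / 11.445523 ≈ 4.107641

4.1076


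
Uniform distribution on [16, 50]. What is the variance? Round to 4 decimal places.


Var = (b-a)^2 / 12
(b-a)^2 = (50 - 16)^2 = 1156
Var = 1156/12 ≈ 96.333333

96.3333


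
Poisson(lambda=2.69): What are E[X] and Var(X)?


E[X] = Var(X) = lambda = 2.69

2.69, 2.69


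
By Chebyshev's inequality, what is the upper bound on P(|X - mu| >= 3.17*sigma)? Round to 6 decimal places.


P <= 1/k^2
k^2 = 3.17^2 = 10.0489
1/k^2 = 1 / 10.0489 ≈ 0.09951338

0.099513


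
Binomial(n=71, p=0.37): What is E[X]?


E[X] = n*p = 71 * 0.37 = 26.27

26.27


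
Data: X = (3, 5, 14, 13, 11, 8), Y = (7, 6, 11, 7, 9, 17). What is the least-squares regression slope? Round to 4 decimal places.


b = sum((xi-xbar)(yi-ybar)) / sum((xi-xbar)^2)
n = 6, xbar = 54/6 = 9, ybar = 57/6 = 9.5
Sxy = sum((xi-xbar)(yi-ybar)) = 18
Sxx = sum((xi-xbar)^2) = 98
b = Sxy / Sxx = 9/49 ≈ 0.183673

0.1837


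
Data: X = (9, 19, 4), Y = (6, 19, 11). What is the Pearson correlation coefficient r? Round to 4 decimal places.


r = sum((xi-xbar)(yi-ybar)) / sqrt(sum((xi-xbar)^2) * sum((yi-ybar)^2))
n = 3, xbar = 32/3 ≈ 10.666667, ybar = 36/3 = 12
Sxy = sum((xi-xbar)(yi-ybar)) = 75
Sxx = sum((xi-xbar)^2) = 350/3 ≈ 116.666667
Syy = sum((yi-ybar)^2) = 86
sqrt(Sxx*Syy) ≈ 100.166528
r = Sxy / sqrt(Sxx*Syy) = 75 / 100.166528 ≈ 0.748753

0.7488


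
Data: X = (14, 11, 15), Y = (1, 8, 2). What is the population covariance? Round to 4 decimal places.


Cov = (1/n)*sum((xi-xbar)(yi-ybar))
n = 3, xbar = 40/3 ≈ 13.333333, ybar = 11/3 ≈ 3.666667
sum((xi-xbar)(yi-ybar)) = -44/3 ≈ -14.666667
Cov = -14.666667 / 3 = -44/9 ≈ -4.888889

-4.8889


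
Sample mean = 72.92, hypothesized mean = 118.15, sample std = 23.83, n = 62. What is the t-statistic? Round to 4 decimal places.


t = (xbar - mu0) / (s/sqrt(n))
xbar - mu0 = 72.92 - 118.15 = -45.23
sqrt(62) ≈ 7.87400787
s/sqrt(n) = 23.83 / 7.87400787 ≈ 3.02641303
t = -45.23 / 3.02641303 ≈ -14.945085

-14.9451


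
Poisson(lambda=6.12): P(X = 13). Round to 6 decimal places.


P = e^(-lam) * lam^k / k!
e^(-6.12) ≈ 0.002198456
lam^k = 6.12^13 ≈ 16895400377.425820
k! = 13! = 6227020800
P = 0.002198456 * 16895400377.425820 / 6227020800 ≈ 0.005965

0.005965


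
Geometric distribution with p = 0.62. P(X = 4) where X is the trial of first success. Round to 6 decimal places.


P = (1-p)^(k-1) * p
(1-p)^(k-1) = 0.38^3 = 0.054872
P = 0.054872 * 0.62 = 0.03402064

0.034021


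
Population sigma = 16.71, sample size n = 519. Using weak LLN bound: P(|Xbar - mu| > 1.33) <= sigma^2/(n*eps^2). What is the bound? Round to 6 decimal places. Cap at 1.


bound = min(1, sigma^2/(n*eps^2))
sigma^2 = 16.71^2 = 279.2241
n*eps^2 = 519 * 1.33^2 = 519 * 1.7689 = 918.0591
sigma^2/(n*eps^2) = 279.2241 / 918.0591 ≈ 0.30414611

0.304146


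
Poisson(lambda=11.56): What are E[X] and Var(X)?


E[X] = Var(X) = lambda = 11.56

11.56, 11.56


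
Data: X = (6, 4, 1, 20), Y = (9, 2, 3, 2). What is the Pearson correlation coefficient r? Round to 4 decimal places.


r = sum((xi-xbar)(yi-ybar)) / sqrt(sum((xi-xbar)^2) * sum((yi-ybar)^2))
n = 4, xbar = 31/4 = 7.75, ybar = 16/4 = 4
Sxy = sum((xi-xbar)(yi-ybar)) = -19
Sxx = sum((xi-xbar)^2) = 212.75
Syy = sum((yi-ybar)^2) = 34
sqrt(Sxx*Syy) ≈ 85.049985
r = Sxy / sqrt(Sxx*Syy) = -19 / 85.049985 ≈ -0.223398

-0.2234


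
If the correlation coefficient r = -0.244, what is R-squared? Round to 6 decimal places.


R^2 = r^2 = (-0.244)^2 = 0.059536

0.059536


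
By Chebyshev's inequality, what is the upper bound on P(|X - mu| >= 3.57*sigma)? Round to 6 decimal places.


P <= 1/k^2
k^2 = 3.57^2 = 12.7449
1/k^2 = 1 / 12.7449 ≈ 0.07846276

0.078463


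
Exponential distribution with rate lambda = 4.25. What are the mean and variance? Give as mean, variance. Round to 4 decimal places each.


mean = 1/lam, var = 1/lam^2
mean = 1 / 4.25 = 4/17 ≈ 0.235294
lam^2 = 4.25^2 = 18.0625
var = 1 / 18.0625 = 16/289 ≈ 0.055363

0.2353, 0.0554


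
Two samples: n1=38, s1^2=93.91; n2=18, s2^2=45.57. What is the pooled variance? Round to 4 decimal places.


sp^2 = ((n1-1)*s1^2 + (n2-1)*s2^2)/(n1+n2-2)
(n1-1)*s1^2 = 37 * 93.91 = 3474.67
(n2-1)*s2^2 = 17 * 45.57 = 774.69
numerator = 3474.67 + 774.69 = 4249.36
n1+n2-2 = 54
sp^2 = 4249.36 / 54 = 53117/675 ≈ 78.691852

78.6919


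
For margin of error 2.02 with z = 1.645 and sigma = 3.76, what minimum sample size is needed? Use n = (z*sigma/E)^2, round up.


z*sigma/E = 1.645 * 3.76 / 2.02 = 15463/5050 ≈ 3.061980
(z*sigma/E)^2 ≈ 9.375723
round up: n = 10

10


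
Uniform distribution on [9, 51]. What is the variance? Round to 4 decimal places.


Var = (b-a)^2 / 12
(b-a)^2 = (51 - 9)^2 = 1764
Var = 1764/12 = 147

147.0000


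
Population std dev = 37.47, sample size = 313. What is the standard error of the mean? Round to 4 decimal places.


SE = sigma / sqrt(n)
sqrt(313) ≈ 17.691806
SE = 37.47 / 17.691806 ≈ 2.117930

2.1179


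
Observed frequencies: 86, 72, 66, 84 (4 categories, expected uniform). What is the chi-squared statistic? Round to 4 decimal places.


chi2 = sum((O-E)^2/E), E = total/4
total = 308, E = 308/4 = 77
(86 - 77)^2 / 77 = 81 / 77 = 81/77 ≈ 1.051948
(72 - 77)^2 / 77 = 25 / 77 = 25/77 ≈ 0.324675
(66 - 77)^2 / 77 = 121 / 77 = 11/7 ≈ 1.571429
(84 - 77)^2 / 77 = 49 / 77 = 7/11 ≈ 0.636364
chi2 = 276/77 ≈ 3.584416

3.5844


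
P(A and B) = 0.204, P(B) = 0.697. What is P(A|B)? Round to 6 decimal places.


P(A|B) = P(A and B) / P(B) = 0.204 / 0.697 = 12/41 ≈ 0.29268293

0.292683


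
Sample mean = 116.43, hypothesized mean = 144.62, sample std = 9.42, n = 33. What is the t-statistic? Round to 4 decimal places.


t = (xbar - mu0) / (s/sqrt(n))
xbar - mu0 = 116.43 - 144.62 = -28.19
sqrt(33) ≈ 5.74456265
s/sqrt(n) = 9.42 / 5.74456265 ≈ 1.63981152
t = -28.19 / 1.63981152 ≈ -17.191000

-17.1910


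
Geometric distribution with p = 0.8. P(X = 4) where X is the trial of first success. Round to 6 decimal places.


P = (1-p)^(k-1) * p
(1-p)^(k-1) = 0.2^3 = 0.008
P = 0.008 * 0.8 = 0.0064

0.006400


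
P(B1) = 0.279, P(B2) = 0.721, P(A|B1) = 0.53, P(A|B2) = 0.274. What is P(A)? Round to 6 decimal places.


P(A) = P(A|B1)*P(B1) + P(A|B2)*P(B2)
P(A|B1)*P(B1) = 0.53 * 0.279 = 0.14787
P(A|B2)*P(B2) = 0.274 * 0.721 = 0.197554
P(A) = 0.14787 + 0.197554 = 0.345424

0.345424


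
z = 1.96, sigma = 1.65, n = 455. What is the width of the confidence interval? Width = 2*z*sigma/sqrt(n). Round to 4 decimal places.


width = 2*z*sigma/sqrt(n)
2*z*sigma = 2 * 1.96 * 1.65 = 6.468
sqrt(455) ≈ 21.330729
width = 6.468 / 21.330729 ≈ 0.303225

0.3032


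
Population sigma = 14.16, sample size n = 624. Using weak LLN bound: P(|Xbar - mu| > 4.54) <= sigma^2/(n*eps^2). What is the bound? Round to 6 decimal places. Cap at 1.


bound = min(1, sigma^2/(n*eps^2))
sigma^2 = 14.16^2 = 200.5056
n*eps^2 = 624 * 4.54^2 = 624 * 20.6116 = 12861.6384
sigma^2/(n*eps^2) = 200.5056 / 12861.6384 ≈ 0.01558943

0.015589


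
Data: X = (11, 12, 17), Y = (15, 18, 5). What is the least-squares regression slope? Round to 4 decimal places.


b = sum((xi-xbar)(yi-ybar)) / sum((xi-xbar)^2)
n = 3, xbar = 40/3 ≈ 13.333333, ybar = 38/3 ≈ 12.666667
Sxy = sum((xi-xbar)(yi-ybar)) = -122/3 ≈ -40.666667
Sxx = sum((xi-xbar)^2) = 62/3 ≈ 20.666667
b = Sxy / Sxx = -61/31 ≈ -1.967742

-1.9677


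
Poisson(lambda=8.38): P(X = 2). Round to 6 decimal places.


P = e^(-lam) * lam^k / k!
e^(-8.38) ≈ 0.0002294099
lam^k = 8.38^2 = 70.2244
k! = 2! = 2
P = 0.0002294099 * 70.2244 / 2 ≈ 0.008055

0.008055


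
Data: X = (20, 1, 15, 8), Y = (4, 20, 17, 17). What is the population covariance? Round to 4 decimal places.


Cov = (1/n)*sum((xi-xbar)(yi-ybar))
n = 4, xbar = 44/4 = 11, ybar = 58/4 = 14.5
sum((xi-xbar)(yi-ybar)) = -147
Cov = -147 / 4 = -36.75

-36.7500


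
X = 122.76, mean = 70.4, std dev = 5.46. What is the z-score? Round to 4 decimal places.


z = (X - mu) / sigma
X - mu = 122.76 - 70.4 = 52.36
z = 52.36 / 5.46 = 374/39 ≈ 9.589744

9.5897


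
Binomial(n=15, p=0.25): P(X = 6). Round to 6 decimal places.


P = C(n,k) * p^k * (1-p)^(n-k)
C(15,6) = 5005
p^k = 0.25^6 = 1/4096 ≈ 0.0002441406
(1-p)^(n-k) = 0.75^9 ≈ 0.07508469
P = 5005 * 0.0002441406 * 0.07508469 ≈ 0.091748

0.091748


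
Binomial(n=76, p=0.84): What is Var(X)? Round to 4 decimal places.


Var = n*p*(1-p) = 76 * 0.84 * 0.16 = 10.2144

10.2144


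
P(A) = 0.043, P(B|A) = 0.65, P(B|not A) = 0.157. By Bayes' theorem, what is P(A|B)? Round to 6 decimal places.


P(A|B) = P(B|A)*P(A) / P(B), P(B) = P(B|A)*P(A) + P(B|not A)*P(not A)
P(B|A)*P(A) = 0.65 * 0.043 = 0.02795
P(B|not A)*P(not A) = 0.157 * 0.957 = 0.150249
P(B) = 0.02795 + 0.150249 = 0.178199
P(A|B) = 0.02795 / 0.178199 ≈ 0.15684712

0.156847


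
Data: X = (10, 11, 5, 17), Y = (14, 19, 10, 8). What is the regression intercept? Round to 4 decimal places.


a = ybar - b*xbar, where b = sum((xi-xbar)(yi-ybar)) / sum((xi-xbar)^2)
n = 4, xbar = 43/4 = 10.75, ybar = 51/4 = 12.75
Sxy = sum((xi-xbar)(yi-ybar)) = -13.25
Sxx = sum((xi-xbar)^2) = 72.75
b = Sxy / Sxx = -53/291 ≈ -0.182131
a = 12.75 - (-0.182131) * 10.75 = 4280/291 ≈ 14.707904

14.7079


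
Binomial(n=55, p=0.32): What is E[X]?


E[X] = n*p = 55 * 0.32 = 17.6

17.6


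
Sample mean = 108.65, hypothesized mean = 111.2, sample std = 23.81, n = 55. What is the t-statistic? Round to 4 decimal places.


t = (xbar - mu0) / (s/sqrt(n))
xbar - mu0 = 108.65 - 111.2 = -2.55
sqrt(55) ≈ 7.41619849
s/sqrt(n) = 23.81 / 7.41619849 ≈ 3.21053975
t = -2.55 / 3.21053975 ≈ -0.794259

-0.7943


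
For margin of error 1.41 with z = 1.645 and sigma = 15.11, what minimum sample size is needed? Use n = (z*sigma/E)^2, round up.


z*sigma/E = 1.645 * 15.11 / 1.41 = 10577/600 ≈ 17.628333
(z*sigma/E)^2 ≈ 310.758136
round up: n = 311

311


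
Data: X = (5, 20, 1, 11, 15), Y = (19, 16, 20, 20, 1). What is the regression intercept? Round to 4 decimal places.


a = ybar - b*xbar, where b = sum((xi-xbar)(yi-ybar)) / sum((xi-xbar)^2)
n = 5, xbar = 52/5 = 10.4, ybar = 76/5 = 15.2
Sxy = sum((xi-xbar)(yi-ybar)) = -120.4
Sxx = sum((xi-xbar)^2) = 231.2
b = Sxy / Sxx = -301/578 ≈ -0.520761
a = 15.2 - (-0.520761) * 10.4 = 5958/289 ≈ 20.615917

20.6159


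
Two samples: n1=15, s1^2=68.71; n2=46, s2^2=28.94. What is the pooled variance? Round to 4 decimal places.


sp^2 = ((n1-1)*s1^2 + (n2-1)*s2^2)/(n1+n2-2)
(n1-1)*s1^2 = 14 * 68.71 = 961.94
(n2-1)*s2^2 = 45 * 28.94 = 1302.3
numerator = 961.94 + 1302.3 = 2264.24
n1+n2-2 = 59
sp^2 = 2264.24 / 59 = 56606/1475 ≈ 38.376949

38.3769


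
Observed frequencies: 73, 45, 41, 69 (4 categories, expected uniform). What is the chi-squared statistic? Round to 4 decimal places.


chi2 = sum((O-E)^2/E), E = total/4
total = 228, E = 228/4 = 57
(73 - 57)^2 / 57 = 256 / 57 = 256/57 ≈ 4.491228
(45 - 57)^2 / 57 = 144 / 57 = 48/19 ≈ 2.526316
(41 - 57)^2 / 57 = 256 / 57 = 256/57 ≈ 4.491228
(69 - 57)^2 / 57 = 144 / 57 = 48/19 ≈ 2.526316
chi2 = 800/57 ≈ 14.035088

14.0351


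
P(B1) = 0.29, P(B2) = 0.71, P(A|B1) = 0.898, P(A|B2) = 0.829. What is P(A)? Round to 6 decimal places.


P(A) = P(A|B1)*P(B1) + P(A|B2)*P(B2)
P(A|B1)*P(B1) = 0.898 * 0.29 = 0.26042
P(A|B2)*P(B2) = 0.829 * 0.71 = 0.58859
P(A) = 0.26042 + 0.58859 = 0.84901

0.849010


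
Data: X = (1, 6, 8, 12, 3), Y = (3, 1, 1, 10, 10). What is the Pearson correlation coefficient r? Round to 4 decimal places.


r = sum((xi-xbar)(yi-ybar)) / sqrt(sum((xi-xbar)^2) * sum((yi-ybar)^2))
n = 5, xbar = 30/5 = 6, ybar = 25/5 = 5
Sxy = sum((xi-xbar)(yi-ybar)) = 17
Sxx = sum((xi-xbar)^2) = 74
Syy = sum((yi-ybar)^2) = 86
sqrt(Sxx*Syy) ≈ 79.774683
r = Sxy / sqrt(Sxx*Syy) = 17 / 79.774683 ≈ 0.213100

0.2131


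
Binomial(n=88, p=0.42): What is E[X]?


E[X] = n*p = 88 * 0.42 = 36.96

36.96


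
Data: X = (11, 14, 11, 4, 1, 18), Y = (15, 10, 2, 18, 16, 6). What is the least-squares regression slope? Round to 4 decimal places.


b = sum((xi-xbar)(yi-ybar)) / sum((xi-xbar)^2)
n = 6, xbar = 59/6 ≈ 9.833333, ybar = 67/6 ≈ 11.166667
Sxy = sum((xi-xbar)(yi-ybar)) = -815/6 ≈ -135.833333
Sxx = sum((xi-xbar)^2) = 1193/6 ≈ 198.833333
b = Sxy / Sxx = -815/1193 ≈ -0.683152

-0.6832


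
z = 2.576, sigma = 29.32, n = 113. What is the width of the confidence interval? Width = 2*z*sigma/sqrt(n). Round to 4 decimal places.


width = 2*z*sigma/sqrt(n)
2*z*sigma = 2 * 2.576 * 29.32 = 151.05664
sqrt(113) ≈ 10.630146
width = 151.05664 / 10.630146 ≈ 14.210213

14.2102


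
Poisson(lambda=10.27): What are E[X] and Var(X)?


E[X] = Var(X) = lambda = 10.27

10.27, 10.27


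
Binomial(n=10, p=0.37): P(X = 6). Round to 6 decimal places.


P = C(n,k) * p^k * (1-p)^(n-k)
C(10,6) = 210
p^k = 0.37^6 ≈ 0.002565726
(1-p)^(n-k) = 0.63^4 ≈ 0.1575296
P = 210 * 0.002565726 * 0.1575296 ≈ 0.084877

0.084877


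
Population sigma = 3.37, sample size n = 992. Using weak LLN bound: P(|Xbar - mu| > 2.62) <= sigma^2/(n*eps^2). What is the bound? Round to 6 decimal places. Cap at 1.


bound = min(1, sigma^2/(n*eps^2))
sigma^2 = 3.37^2 = 11.3569
n*eps^2 = 992 * 2.62^2 = 992 * 6.8644 = 6809.4848
sigma^2/(n*eps^2) = 11.3569 / 6809.4848 ≈ 0.00166781

0.001668


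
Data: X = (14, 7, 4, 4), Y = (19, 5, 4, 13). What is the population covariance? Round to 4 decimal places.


Cov = (1/n)*sum((xi-xbar)(yi-ybar))
n = 4, xbar = 29/4 = 7.25, ybar = 41/4 = 10.25
sum((xi-xbar)(yi-ybar)) = 71.75
Cov = 71.75 / 4 = 17.9375

17.9375


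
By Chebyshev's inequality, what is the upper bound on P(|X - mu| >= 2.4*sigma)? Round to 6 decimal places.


P <= 1/k^2
k^2 = 2.4^2 = 5.76
1/k^2 = 1 / 5.76 = 25/144 ≈ 0.17361111

0.173611


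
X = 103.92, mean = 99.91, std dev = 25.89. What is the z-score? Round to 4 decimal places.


z = (X - mu) / sigma
X - mu = 103.92 - 99.91 = 4.01
z = 4.01 / 25.89 = 401/2589 ≈ 0.154886

0.1549


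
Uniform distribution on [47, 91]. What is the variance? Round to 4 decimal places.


Var = (b-a)^2 / 12
(b-a)^2 = (91 - 47)^2 = 1936
Var = 1936/12 ≈ 161.333333

161.3333


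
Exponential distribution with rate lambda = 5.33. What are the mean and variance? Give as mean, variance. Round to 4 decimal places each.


mean = 1/lam, var = 1/lam^2
mean = 1 / 5.33 = 100/533 ≈ 0.187617
lam^2 = 5.33^2 = 28.4089
var = 1 / 28.4089 ≈ 0.035200

0.1876, 0.0352


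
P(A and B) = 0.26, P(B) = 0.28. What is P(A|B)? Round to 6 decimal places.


P(A|B) = P(A and B) / P(B) = 0.26 / 0.28 = 13/14 ≈ 0.92857143

0.928571


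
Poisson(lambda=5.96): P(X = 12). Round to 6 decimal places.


P = e^(-lam) * lam^k / k!
e^(-5.96) ≈ 0.002579912
lam^k = 5.96^12 ≈ 2008885189.227856
k! = 12! = 479001600
P = 0.002579912 * 2008885189.227856 / 479001600 ≈ 0.010820

0.010820


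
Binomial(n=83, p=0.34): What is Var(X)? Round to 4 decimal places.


Var = n*p*(1-p) = 83 * 0.34 * 0.66 = 18.6252

18.6252


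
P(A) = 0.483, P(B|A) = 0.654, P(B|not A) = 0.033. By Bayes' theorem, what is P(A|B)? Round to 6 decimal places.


P(A|B) = P(B|A)*P(A) / P(B), P(B) = P(B|A)*P(A) + P(B|not A)*P(not A)
P(B|A)*P(A) = 0.654 * 0.483 = 0.315882
P(B|not A)*P(not A) = 0.033 * 0.517 = 0.017061
P(B) = 0.315882 + 0.017061 = 0.332943
P(A|B) = 0.315882 / 0.332943 ≈ 0.94875699

0.948757


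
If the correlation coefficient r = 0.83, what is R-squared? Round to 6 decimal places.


R^2 = r^2 = (0.83)^2 = 0.6889

0.688900


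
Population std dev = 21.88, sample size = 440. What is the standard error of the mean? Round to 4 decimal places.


SE = sigma / sqrt(n)
sqrt(440) ≈ 20.976177
SE = 21.88 / 20.976177 ≈ 1.043088

1.0431


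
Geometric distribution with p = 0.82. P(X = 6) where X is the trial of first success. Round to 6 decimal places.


P = (1-p)^(k-1) * p
(1-p)^(k-1) = 0.18^5 = 0.0001889568
P = 0.0001889568 * 0.82 ≈ 0.0001549446

0.000155


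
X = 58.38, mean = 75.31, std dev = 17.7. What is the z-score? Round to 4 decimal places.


z = (X - mu) / sigma
X - mu = 58.38 - 75.31 = -16.93
z = -16.93 / 17.7 = -1693/1770 ≈ -0.956497

-0.9565


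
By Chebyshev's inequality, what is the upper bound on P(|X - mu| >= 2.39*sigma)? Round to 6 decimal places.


P <= 1/k^2
k^2 = 2.39^2 = 5.7121
1/k^2 = 1 / 5.7121 ≈ 0.17506696

0.175067


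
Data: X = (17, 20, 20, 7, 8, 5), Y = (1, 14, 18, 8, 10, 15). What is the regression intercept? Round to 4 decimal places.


a = ybar - b*xbar, where b = sum((xi-xbar)(yi-ybar)) / sum((xi-xbar)^2)
n = 6, xbar = 77/6 ≈ 12.833333, ybar = 66/6 = 11
Sxy = sum((xi-xbar)(yi-ybar)) = 21
Sxx = sum((xi-xbar)^2) = 1433/6 ≈ 238.833333
b = Sxy / Sxx = 126/1433 ≈ 0.087927
a = 11 - 0.087927 * 12.833333 = 14146/1433 ≈ 9.871598

9.8716


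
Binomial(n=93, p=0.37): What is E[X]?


E[X] = n*p = 93 * 0.37 = 34.41

34.41


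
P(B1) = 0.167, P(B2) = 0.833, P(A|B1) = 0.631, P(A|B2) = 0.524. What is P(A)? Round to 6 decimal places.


P(A) = P(A|B1)*P(B1) + P(A|B2)*P(B2)
P(A|B1)*P(B1) = 0.631 * 0.167 = 0.105377
P(A|B2)*P(B2) = 0.524 * 0.833 = 0.436492
P(A) = 0.105377 + 0.436492 = 0.541869

0.541869


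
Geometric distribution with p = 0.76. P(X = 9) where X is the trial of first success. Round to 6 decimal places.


P = (1-p)^(k-1) * p
(1-p)^(k-1) = 0.24^8 ≈ 0.00001100753
P = 0.00001100753 * 0.76 ≈ 0.000008365724

0.000008


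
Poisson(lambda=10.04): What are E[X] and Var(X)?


E[X] = Var(X) = lambda = 10.04

10.04, 10.04


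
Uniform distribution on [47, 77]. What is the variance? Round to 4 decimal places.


Var = (b-a)^2 / 12
(b-a)^2 = (77 - 47)^2 = 900
Var = 900/12 = 75

75.0000
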